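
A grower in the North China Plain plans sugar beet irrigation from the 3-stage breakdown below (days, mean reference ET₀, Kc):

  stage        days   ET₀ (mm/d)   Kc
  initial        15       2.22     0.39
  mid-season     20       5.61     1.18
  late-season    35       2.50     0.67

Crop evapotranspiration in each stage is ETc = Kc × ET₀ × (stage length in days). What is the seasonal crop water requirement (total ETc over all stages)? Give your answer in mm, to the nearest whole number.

initial: 0.39 × 2.22 × 15 = 12.99 mm
mid-season: 1.18 × 5.61 × 20 = 132.40 mm
late-season: 0.67 × 2.50 × 35 = 58.63 mm
Seasonal total = 204.02 mm

204 mm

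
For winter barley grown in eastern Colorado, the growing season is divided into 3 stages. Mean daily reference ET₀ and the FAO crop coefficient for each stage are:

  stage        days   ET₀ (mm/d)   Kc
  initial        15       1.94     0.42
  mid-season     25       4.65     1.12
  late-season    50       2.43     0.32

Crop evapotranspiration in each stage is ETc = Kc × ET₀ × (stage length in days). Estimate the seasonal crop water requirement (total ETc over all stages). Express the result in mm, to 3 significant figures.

initial: 0.42 × 1.94 × 15 = 12.22 mm
mid-season: 1.12 × 4.65 × 25 = 130.20 mm
late-season: 0.32 × 2.43 × 50 = 38.88 mm
Seasonal total = 181.30 mm

181 mm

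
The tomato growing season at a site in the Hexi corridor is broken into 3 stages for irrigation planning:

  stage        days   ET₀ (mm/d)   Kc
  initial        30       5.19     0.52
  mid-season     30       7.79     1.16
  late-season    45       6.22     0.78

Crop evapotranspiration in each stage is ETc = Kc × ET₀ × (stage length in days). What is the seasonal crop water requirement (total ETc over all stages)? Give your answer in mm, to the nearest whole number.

initial: 0.52 × 5.19 × 30 = 80.96 mm
mid-season: 1.16 × 7.79 × 30 = 271.09 mm
late-season: 0.78 × 6.22 × 45 = 218.32 mm
Seasonal total = 570.37 mm

570 mm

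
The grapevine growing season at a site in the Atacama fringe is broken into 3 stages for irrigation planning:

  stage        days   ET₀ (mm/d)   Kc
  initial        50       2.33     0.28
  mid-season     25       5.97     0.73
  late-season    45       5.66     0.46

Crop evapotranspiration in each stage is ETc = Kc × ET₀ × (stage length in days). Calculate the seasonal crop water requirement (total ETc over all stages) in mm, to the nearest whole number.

259 mm

initial: 0.28 × 2.33 × 50 = 32.62 mm
mid-season: 0.73 × 5.97 × 25 = 108.95 mm
late-season: 0.46 × 5.66 × 45 = 117.16 mm
Seasonal total = 258.73 mm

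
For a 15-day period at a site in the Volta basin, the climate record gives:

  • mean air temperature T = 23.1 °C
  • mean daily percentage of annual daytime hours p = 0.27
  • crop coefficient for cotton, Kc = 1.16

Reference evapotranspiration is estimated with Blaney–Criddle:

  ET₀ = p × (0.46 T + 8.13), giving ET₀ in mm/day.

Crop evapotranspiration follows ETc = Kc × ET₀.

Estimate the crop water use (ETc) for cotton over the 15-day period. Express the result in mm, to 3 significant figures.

ET₀ = 0.27 × (0.46 × 23.1 + 8.13) = 0.27 × 18.756 = 5.0641 mm/d
ETc = Kc × ET₀ = 1.16 × 5.0641 = 5.8744 mm/d
Over 15 days: 5.8744 × 15 = 88.116 mm

88.1 mm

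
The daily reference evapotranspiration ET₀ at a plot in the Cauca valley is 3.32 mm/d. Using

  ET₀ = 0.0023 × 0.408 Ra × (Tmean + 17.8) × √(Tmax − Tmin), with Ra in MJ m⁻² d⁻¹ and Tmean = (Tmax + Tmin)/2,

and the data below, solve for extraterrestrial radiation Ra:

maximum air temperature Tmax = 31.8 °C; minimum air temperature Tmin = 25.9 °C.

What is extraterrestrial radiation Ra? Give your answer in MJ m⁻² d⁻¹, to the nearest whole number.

31 MJ m⁻² d⁻¹

Tmean = (31.8+25.9)/2 = 28.85 °C; ΔT = 5.9
Ra = ET₀ / [0.0023 × 0.408 × (Tmean+17.8) × √ΔT]
   = 3.32 / (0.0023 × 0.408 × 46.65 × 2.4290) = 31.223 MJ m⁻² d⁻¹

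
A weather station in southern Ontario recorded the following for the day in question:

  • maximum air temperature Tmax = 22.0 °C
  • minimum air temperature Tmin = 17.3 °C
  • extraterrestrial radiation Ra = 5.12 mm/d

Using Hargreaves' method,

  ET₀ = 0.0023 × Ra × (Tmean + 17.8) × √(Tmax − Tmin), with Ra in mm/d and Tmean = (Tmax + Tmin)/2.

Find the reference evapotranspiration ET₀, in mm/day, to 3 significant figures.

Tmean = (22.0 + 17.3)/2 = 19.65 °C
ET₀ = 0.0023 × 5.12 × (19.65 + 17.8) × √4.7 = 0.0023 × 5.12 × 37.45 × 2.1679 = 0.9561 mm/d

0.956 mm/day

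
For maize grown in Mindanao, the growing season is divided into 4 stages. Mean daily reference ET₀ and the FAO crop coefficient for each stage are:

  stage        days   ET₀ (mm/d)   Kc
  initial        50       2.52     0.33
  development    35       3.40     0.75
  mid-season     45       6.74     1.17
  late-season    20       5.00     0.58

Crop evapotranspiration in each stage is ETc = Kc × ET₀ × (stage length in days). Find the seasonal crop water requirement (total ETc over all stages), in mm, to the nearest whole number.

544 mm

initial: 0.33 × 2.52 × 50 = 41.58 mm
development: 0.75 × 3.40 × 35 = 89.25 mm
mid-season: 1.17 × 6.74 × 45 = 354.86 mm
late-season: 0.58 × 5.00 × 20 = 58.00 mm
Seasonal total = 543.69 mm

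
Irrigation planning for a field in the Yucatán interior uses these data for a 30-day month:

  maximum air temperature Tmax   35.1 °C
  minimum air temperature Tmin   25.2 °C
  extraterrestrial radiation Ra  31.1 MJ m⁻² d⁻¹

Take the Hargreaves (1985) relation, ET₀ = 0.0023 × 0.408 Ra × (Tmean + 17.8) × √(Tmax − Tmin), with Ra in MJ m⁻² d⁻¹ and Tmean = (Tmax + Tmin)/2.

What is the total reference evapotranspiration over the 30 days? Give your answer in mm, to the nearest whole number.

Tmean = (35.1 + 25.2)/2 = 30.15 °C
0.408 Ra = 0.408 × 31.1 = 12.6888 mm/d equivalent
ET₀ = 0.0023 × 12.6888 × (30.15 + 17.8) × √9.9 = 0.0023 × 12.6888 × 47.95 × 3.1464 = 4.4030 mm/d
Over 30 days: 4.4030 × 30 = 132.090 mm

132 mm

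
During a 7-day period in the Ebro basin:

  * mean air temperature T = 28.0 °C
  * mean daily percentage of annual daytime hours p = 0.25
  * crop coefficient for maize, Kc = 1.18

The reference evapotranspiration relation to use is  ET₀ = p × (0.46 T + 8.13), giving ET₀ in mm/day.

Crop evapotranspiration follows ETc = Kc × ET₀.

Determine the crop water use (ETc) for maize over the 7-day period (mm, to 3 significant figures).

43.4 mm

ET₀ = 0.25 × (0.46 × 28.0 + 8.13) = 0.25 × 21.010 = 5.2525 mm/d
ETc = Kc × ET₀ = 1.18 × 5.2525 = 6.1980 mm/d
Over 7 days: 6.1980 × 7 = 43.386 mm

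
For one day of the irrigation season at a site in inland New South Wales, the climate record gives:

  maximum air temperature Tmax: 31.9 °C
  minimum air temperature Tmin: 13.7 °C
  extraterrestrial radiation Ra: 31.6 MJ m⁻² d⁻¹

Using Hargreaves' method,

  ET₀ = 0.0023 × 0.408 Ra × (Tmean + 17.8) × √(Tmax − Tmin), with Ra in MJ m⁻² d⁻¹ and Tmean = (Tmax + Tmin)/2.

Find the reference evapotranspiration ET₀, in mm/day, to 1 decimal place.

5.1 mm/day

Tmean = (31.9 + 13.7)/2 = 22.80 °C
0.408 Ra = 0.408 × 31.6 = 12.8928 mm/d equivalent
ET₀ = 0.0023 × 12.8928 × (22.80 + 17.8) × √18.2 = 0.0023 × 12.8928 × 40.60 × 4.2661 = 5.1361 mm/d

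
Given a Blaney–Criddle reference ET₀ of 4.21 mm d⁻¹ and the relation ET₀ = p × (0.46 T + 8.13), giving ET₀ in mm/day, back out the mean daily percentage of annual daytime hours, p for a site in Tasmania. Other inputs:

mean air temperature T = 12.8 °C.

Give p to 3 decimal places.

0.300

p = ET₀ / (0.46 T + 8.13) = 4.21 / (0.46 × 12.8 + 8.13) = 4.21 / 14.018 = 0.3003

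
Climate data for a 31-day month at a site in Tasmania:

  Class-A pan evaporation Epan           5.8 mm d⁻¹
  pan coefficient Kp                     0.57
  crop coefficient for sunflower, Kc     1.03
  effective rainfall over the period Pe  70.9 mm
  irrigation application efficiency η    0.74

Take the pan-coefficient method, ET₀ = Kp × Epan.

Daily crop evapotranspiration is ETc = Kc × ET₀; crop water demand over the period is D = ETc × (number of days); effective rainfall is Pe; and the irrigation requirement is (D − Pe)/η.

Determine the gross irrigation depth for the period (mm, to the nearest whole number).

ET₀ = 0.57 × 5.8 = 3.3060 mm/d
ETc = Kc × ET₀ = 1.03 × 3.3060 = 3.4052 mm/d
Crop demand D = ETc × 31 d = 3.4052 × 31 = 105.561 mm
D − Pe = 105.561 − 70.9 = 34.661 mm
Gross irrigation = 34.661 / 0.74 = 46.839 mm

47 mm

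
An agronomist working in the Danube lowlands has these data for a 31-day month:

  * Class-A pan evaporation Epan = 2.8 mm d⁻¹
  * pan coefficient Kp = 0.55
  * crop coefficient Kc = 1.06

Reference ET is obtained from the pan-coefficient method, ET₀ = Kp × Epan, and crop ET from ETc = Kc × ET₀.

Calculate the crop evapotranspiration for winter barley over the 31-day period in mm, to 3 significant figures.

ET₀ = 0.55 × 2.8 = 1.5400 mm/d
ETc = Kc × ET₀ = 1.06 × 1.5400 = 1.6324 mm/d
Over 31 days: 1.6324 × 31 = 50.604 mm

50.6 mm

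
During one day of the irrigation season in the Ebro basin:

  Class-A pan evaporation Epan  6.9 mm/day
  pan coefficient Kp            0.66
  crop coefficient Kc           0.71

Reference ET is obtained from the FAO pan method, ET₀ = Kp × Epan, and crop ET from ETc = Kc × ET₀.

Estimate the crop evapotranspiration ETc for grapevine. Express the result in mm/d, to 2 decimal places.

3.23 mm/d

ET₀ = 0.66 × 6.9 = 4.5540 mm/d
ETc = Kc × ET₀ = 0.71 × 4.5540 = 3.2333 mm/d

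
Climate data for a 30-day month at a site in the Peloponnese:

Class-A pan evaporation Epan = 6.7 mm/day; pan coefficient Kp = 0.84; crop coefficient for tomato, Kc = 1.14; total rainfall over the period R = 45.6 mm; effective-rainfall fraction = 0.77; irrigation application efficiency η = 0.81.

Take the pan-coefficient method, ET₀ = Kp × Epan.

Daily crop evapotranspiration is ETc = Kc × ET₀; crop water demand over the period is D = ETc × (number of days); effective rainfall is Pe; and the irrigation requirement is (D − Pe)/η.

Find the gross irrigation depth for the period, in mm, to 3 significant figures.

ET₀ = 0.84 × 6.7 = 5.6280 mm/d
ETc = Kc × ET₀ = 1.14 × 5.6280 = 6.4159 mm/d
Crop demand D = ETc × 30 d = 6.4159 × 30 = 192.477 mm
Pe = 0.77 × 45.6 = 35.112 mm
D − Pe = 192.477 − 35.112 = 157.365 mm
Gross irrigation = 157.365 / 0.81 = 194.278 mm

194 mm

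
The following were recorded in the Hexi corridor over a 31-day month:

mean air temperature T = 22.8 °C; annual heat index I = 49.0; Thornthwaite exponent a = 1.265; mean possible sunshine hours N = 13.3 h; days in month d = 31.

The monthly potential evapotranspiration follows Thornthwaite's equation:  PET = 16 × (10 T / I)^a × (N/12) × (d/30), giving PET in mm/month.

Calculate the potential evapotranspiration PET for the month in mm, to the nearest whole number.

10T/I = 10 × 22.8 / 49.0 = 4.6531
(10T/I)^a = 4.6531^1.265 = 6.9935
Uncorrected PET = 16 × 6.9935 = 111.896 mm
Correction = (N/12)(d/30) = (13.3/12)(31/30) = 1.1453
PET = 111.896 × 1.1453 = 128.154 mm/month

128 mm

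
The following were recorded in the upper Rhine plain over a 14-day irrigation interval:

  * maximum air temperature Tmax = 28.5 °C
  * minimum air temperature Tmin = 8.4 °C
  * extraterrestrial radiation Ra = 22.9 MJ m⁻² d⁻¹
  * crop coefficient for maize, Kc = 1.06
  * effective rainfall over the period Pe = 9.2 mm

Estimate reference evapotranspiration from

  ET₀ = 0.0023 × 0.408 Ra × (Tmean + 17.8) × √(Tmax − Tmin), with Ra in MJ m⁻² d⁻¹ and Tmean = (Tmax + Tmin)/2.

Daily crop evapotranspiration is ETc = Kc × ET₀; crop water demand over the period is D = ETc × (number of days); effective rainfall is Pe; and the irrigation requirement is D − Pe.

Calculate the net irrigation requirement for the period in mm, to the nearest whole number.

Tmean = (28.5 + 8.4)/2 = 18.45 °C
0.408 Ra = 0.408 × 22.9 = 9.3432 mm/d equivalent
ET₀ = 0.0023 × 9.3432 × (18.45 + 17.8) × √20.1 = 0.0023 × 9.3432 × 36.25 × 4.4833 = 3.4924 mm/d
ETc = Kc × ET₀ = 1.06 × 3.4924 = 3.7019 mm/d
Crop demand D = ETc × 14 d = 3.7019 × 14 = 51.827 mm
D − Pe = 51.827 − 9.2 = 42.627 mm

43 mm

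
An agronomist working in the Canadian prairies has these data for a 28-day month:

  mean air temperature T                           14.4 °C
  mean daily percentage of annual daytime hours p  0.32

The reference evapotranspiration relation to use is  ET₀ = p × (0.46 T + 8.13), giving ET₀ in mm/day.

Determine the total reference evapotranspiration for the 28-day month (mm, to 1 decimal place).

ET₀ = 0.32 × (0.46 × 14.4 + 8.13) = 0.32 × 14.754 = 4.7213 mm/d
Monthly total = 4.7213 × 28 = 132.196 mm

132.2 mm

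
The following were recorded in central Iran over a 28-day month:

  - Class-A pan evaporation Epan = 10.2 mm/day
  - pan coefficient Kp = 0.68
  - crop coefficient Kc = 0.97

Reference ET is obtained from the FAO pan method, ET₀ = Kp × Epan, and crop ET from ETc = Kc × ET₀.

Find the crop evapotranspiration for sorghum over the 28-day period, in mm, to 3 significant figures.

ET₀ = 0.68 × 10.2 = 6.9360 mm/d
ETc = Kc × ET₀ = 0.97 × 6.9360 = 6.7279 mm/d
Over 28 days: 6.7279 × 28 = 188.381 mm

188 mm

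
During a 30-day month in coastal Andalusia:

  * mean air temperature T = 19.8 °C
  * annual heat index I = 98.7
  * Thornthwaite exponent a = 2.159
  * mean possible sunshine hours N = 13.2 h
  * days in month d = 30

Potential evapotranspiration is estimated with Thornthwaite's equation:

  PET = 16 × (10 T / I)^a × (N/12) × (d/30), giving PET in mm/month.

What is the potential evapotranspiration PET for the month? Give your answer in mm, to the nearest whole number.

10T/I = 10 × 19.8 / 98.7 = 2.0061
(10T/I)^a = 2.0061^2.159 = 4.4955
Uncorrected PET = 16 × 4.4955 = 71.928 mm
Correction = (N/12)(d/30) = (13.2/12)(30/30) = 1.1000
PET = 71.928 × 1.1000 = 79.121 mm/month

79 mm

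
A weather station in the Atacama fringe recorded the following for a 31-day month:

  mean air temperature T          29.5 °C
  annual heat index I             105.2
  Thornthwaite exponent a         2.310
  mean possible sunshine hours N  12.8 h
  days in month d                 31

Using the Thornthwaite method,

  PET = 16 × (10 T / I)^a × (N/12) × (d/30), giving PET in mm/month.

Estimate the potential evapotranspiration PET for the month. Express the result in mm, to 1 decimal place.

190.9 mm

10T/I = 10 × 29.5 / 105.2 = 2.8042
(10T/I)^a = 2.8042^2.310 = 10.8253
Uncorrected PET = 16 × 10.8253 = 173.205 mm
Correction = (N/12)(d/30) = (12.8/12)(31/30) = 1.1022
PET = 173.205 × 1.1022 = 190.907 mm/month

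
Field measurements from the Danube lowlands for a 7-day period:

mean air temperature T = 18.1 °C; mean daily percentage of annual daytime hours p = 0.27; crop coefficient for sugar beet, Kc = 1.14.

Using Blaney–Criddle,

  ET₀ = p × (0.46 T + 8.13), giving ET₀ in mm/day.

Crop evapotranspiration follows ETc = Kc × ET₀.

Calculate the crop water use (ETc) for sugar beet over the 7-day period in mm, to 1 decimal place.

ET₀ = 0.27 × (0.46 × 18.1 + 8.13) = 0.27 × 16.456 = 4.4431 mm/d
ETc = Kc × ET₀ = 1.14 × 4.4431 = 5.0651 mm/d
Over 7 days: 5.0651 × 7 = 35.456 mm

35.5 mm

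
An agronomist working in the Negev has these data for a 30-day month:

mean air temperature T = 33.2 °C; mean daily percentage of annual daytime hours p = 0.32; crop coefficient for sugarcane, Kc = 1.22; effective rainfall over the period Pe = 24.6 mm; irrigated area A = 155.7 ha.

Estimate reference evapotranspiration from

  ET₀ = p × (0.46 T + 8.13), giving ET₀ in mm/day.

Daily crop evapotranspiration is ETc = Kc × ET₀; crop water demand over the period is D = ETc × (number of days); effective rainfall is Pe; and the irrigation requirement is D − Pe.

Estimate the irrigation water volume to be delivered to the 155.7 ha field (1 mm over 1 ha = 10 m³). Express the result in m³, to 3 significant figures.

ET₀ = 0.32 × (0.46 × 33.2 + 8.13) = 0.32 × 23.402 = 7.4886 mm/d
ETc = Kc × ET₀ = 1.22 × 7.4886 = 9.1361 mm/d
Crop demand D = ETc × 30 d = 9.1361 × 30 = 274.083 mm
D − Pe = 274.083 − 24.6 = 249.483 mm
Volume = 249.483 mm × 155.7 ha × 10 = 388445.0 m³

388000 m³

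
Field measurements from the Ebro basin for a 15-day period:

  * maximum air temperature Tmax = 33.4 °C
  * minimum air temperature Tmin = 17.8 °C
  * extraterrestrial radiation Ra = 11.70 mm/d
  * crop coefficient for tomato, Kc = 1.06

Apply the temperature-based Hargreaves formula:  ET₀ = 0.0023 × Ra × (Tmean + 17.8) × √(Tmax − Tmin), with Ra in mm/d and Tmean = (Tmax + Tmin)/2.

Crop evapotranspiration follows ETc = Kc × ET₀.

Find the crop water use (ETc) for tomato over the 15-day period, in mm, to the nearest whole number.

Tmean = (33.4 + 17.8)/2 = 25.60 °C
ET₀ = 0.0023 × 11.70 × (25.60 + 17.8) × √15.6 = 0.0023 × 11.70 × 43.40 × 3.9497 = 4.6128 mm/d
ETc = Kc × ET₀ = 1.06 × 4.6128 = 4.8896 mm/d
Over 15 days: 4.8896 × 15 = 73.344 mm

73 mm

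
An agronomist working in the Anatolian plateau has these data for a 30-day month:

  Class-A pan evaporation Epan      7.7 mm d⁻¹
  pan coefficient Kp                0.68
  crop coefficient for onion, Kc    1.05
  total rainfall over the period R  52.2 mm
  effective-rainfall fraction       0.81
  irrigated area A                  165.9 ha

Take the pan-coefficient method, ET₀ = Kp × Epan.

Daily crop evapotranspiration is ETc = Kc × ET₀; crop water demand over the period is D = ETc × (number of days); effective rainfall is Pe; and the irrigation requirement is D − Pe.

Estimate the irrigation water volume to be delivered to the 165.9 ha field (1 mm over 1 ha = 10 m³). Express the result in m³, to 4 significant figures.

203500 m³

ET₀ = 0.68 × 7.7 = 5.2360 mm/d
ETc = Kc × ET₀ = 1.05 × 5.2360 = 5.4978 mm/d
Crop demand D = ETc × 30 d = 5.4978 × 30 = 164.934 mm
Pe = 0.81 × 52.2 = 42.282 mm
D − Pe = 164.934 − 42.282 = 122.652 mm
Volume = 122.652 mm × 165.9 ha × 10 = 203479.7 m³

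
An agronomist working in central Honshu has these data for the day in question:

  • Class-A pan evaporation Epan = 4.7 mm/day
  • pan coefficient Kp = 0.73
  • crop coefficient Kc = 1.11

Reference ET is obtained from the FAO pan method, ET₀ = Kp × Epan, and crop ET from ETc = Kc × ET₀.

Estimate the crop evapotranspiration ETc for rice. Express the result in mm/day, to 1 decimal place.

3.8 mm/day

ET₀ = 0.73 × 4.7 = 3.4310 mm/d
ETc = Kc × ET₀ = 1.11 × 3.4310 = 3.8084 mm/d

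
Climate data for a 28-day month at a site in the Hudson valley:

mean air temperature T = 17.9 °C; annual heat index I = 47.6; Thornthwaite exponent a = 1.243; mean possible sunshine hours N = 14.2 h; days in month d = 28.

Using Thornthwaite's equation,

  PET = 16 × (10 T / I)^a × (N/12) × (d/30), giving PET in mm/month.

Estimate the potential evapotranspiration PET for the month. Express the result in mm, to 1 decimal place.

10T/I = 10 × 17.9 / 47.6 = 3.7605
(10T/I)^a = 3.7605^1.243 = 5.1884
Uncorrected PET = 16 × 5.1884 = 83.014 mm
Correction = (N/12)(d/30) = (14.2/12)(28/30) = 1.1044
PET = 83.014 × 1.1044 = 91.681 mm/month

91.7 mm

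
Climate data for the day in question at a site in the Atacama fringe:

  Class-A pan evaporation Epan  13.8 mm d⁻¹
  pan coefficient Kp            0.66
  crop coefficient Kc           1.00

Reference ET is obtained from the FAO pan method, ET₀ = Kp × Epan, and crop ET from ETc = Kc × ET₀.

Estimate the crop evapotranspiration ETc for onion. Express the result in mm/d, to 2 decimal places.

9.11 mm/d

ET₀ = 0.66 × 13.8 = 9.1080 mm/d
ETc = Kc × ET₀ = 1.00 × 9.1080 = 9.1080 mm/d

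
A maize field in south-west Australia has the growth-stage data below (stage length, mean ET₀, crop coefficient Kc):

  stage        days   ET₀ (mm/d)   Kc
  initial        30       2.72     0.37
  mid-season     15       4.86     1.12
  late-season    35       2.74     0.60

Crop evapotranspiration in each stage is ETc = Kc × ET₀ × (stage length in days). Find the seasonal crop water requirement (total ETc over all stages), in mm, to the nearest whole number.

initial: 0.37 × 2.72 × 30 = 30.19 mm
mid-season: 1.12 × 4.86 × 15 = 81.65 mm
late-season: 0.60 × 2.74 × 35 = 57.54 mm
Seasonal total = 169.38 mm

169 mm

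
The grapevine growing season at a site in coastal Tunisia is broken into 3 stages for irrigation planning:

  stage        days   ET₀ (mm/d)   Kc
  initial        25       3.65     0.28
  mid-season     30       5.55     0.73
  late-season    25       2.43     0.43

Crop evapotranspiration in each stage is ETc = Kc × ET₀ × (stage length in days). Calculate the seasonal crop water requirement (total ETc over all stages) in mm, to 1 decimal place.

173.2 mm

initial: 0.28 × 3.65 × 25 = 25.55 mm
mid-season: 0.73 × 5.55 × 30 = 121.55 mm
late-season: 0.43 × 2.43 × 25 = 26.12 mm
Seasonal total = 173.22 mm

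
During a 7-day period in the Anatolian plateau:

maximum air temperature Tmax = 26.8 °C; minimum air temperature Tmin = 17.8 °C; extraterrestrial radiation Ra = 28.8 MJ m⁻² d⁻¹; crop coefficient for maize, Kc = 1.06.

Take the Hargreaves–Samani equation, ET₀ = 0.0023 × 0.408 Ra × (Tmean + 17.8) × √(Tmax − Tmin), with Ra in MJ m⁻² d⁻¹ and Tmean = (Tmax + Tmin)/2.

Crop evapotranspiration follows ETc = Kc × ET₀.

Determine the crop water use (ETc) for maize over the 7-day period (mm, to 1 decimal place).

Tmean = (26.8 + 17.8)/2 = 22.30 °C
0.408 Ra = 0.408 × 28.8 = 11.7504 mm/d equivalent
ET₀ = 0.0023 × 11.7504 × (22.30 + 17.8) × √9.0 = 0.0023 × 11.7504 × 40.10 × 3.0000 = 3.2512 mm/d
ETc = Kc × ET₀ = 1.06 × 3.2512 = 3.4463 mm/d
Over 7 days: 3.4463 × 7 = 24.124 mm

24.1 mm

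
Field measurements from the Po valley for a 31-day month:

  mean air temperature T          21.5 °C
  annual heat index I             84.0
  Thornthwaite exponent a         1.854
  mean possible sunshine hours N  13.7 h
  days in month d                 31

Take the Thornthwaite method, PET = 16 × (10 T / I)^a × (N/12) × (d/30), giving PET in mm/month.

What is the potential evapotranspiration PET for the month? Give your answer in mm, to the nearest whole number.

10T/I = 10 × 21.5 / 84.0 = 2.5595
(10T/I)^a = 2.5595^1.854 = 5.7111
Uncorrected PET = 16 × 5.7111 = 91.378 mm
Correction = (N/12)(d/30) = (13.7/12)(31/30) = 1.1797
PET = 91.378 × 1.1797 = 107.799 mm/month

108 mm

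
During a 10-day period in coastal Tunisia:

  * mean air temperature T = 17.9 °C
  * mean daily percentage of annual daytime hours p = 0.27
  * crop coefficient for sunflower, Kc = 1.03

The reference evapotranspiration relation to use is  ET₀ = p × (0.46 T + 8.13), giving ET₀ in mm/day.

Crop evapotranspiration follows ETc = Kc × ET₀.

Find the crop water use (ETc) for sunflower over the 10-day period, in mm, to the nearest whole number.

ET₀ = 0.27 × (0.46 × 17.9 + 8.13) = 0.27 × 16.364 = 4.4183 mm/d
ETc = Kc × ET₀ = 1.03 × 4.4183 = 4.5508 mm/d
Over 10 days: 4.5508 × 10 = 45.508 mm

46 mm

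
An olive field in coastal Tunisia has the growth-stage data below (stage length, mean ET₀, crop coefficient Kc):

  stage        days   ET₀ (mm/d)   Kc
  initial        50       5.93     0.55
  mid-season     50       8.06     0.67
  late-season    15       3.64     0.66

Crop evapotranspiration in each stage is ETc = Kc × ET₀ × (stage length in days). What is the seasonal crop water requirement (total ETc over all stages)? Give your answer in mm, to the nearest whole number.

469 mm

initial: 0.55 × 5.93 × 50 = 163.08 mm
mid-season: 0.67 × 8.06 × 50 = 270.01 mm
late-season: 0.66 × 3.64 × 15 = 36.04 mm
Seasonal total = 469.13 mm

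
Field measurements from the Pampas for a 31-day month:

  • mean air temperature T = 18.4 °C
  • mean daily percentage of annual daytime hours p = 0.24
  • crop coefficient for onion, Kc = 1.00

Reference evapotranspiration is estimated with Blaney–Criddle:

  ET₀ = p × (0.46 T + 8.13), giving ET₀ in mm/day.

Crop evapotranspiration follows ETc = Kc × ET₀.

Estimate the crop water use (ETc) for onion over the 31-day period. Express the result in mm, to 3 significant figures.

123 mm

ET₀ = 0.24 × (0.46 × 18.4 + 8.13) = 0.24 × 16.594 = 3.9826 mm/d
ETc = Kc × ET₀ = 1.00 × 3.9826 = 3.9826 mm/d
Over 31 days: 3.9826 × 31 = 123.461 mm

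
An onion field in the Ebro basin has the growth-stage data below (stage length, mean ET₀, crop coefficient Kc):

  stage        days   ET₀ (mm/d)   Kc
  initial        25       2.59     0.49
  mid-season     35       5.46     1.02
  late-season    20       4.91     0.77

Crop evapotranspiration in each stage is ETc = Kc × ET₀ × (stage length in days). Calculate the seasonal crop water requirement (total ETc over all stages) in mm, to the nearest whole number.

302 mm

initial: 0.49 × 2.59 × 25 = 31.73 mm
mid-season: 1.02 × 5.46 × 35 = 194.92 mm
late-season: 0.77 × 4.91 × 20 = 75.61 mm
Seasonal total = 302.26 mm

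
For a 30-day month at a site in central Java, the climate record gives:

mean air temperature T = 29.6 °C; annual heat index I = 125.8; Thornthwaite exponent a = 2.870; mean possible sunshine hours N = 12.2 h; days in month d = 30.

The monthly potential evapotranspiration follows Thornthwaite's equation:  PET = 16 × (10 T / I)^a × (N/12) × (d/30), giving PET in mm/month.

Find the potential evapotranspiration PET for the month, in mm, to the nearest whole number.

10T/I = 10 × 29.6 / 125.8 = 2.3529
(10T/I)^a = 2.3529^2.870 = 11.6547
Uncorrected PET = 16 × 11.6547 = 186.475 mm
Correction = (N/12)(d/30) = (12.2/12)(30/30) = 1.0167
PET = 186.475 × 1.0167 = 189.589 mm/month

190 mm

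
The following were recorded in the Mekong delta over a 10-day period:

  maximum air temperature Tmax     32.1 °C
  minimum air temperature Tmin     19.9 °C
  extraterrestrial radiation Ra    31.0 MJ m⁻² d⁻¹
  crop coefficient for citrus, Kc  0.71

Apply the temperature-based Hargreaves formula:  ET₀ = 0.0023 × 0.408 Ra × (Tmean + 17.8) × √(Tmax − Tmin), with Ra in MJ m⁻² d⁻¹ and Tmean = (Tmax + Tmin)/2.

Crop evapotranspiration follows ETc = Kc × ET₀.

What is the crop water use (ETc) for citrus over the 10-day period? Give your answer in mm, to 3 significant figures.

Tmean = (32.1 + 19.9)/2 = 26.00 °C
0.408 Ra = 0.408 × 31.0 = 12.6480 mm/d equivalent
ET₀ = 0.0023 × 12.6480 × (26.00 + 17.8) × √12.2 = 0.0023 × 12.6480 × 43.80 × 3.4928 = 4.4504 mm/d
ETc = Kc × ET₀ = 0.71 × 4.4504 = 3.1598 mm/d
Over 10 days: 3.1598 × 10 = 31.598 mm

31.6 mm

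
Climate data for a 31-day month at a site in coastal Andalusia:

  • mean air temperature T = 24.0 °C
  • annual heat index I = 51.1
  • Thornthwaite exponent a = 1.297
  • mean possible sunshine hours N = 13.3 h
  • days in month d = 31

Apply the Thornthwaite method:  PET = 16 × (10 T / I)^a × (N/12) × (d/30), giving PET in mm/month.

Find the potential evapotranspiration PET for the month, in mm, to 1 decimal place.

10T/I = 10 × 24.0 / 51.1 = 4.6967
(10T/I)^a = 4.6967^1.297 = 7.4356
Uncorrected PET = 16 × 7.4356 = 118.970 mm
Correction = (N/12)(d/30) = (13.3/12)(31/30) = 1.1453
PET = 118.970 × 1.1453 = 136.256 mm/month

136.3 mm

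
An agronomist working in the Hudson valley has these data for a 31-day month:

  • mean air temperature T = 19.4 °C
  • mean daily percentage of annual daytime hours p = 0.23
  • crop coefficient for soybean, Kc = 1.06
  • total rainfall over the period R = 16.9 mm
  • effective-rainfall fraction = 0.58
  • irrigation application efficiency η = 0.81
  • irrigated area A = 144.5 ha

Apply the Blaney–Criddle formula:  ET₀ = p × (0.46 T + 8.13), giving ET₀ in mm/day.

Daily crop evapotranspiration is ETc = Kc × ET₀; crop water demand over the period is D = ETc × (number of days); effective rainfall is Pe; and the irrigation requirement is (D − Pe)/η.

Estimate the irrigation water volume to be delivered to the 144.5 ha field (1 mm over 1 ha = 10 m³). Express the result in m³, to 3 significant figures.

212000 m³

ET₀ = 0.23 × (0.46 × 19.4 + 8.13) = 0.23 × 17.054 = 3.9224 mm/d
ETc = Kc × ET₀ = 1.06 × 3.9224 = 4.1577 mm/d
Crop demand D = ETc × 31 d = 4.1577 × 31 = 128.889 mm
Pe = 0.58 × 16.9 = 9.802 mm
D − Pe = 128.889 − 9.802 = 119.087 mm
Gross irrigation = 119.087 / 0.81 = 147.021 mm
Volume = 147.021 mm × 144.5 ha × 10 = 212445.3 m³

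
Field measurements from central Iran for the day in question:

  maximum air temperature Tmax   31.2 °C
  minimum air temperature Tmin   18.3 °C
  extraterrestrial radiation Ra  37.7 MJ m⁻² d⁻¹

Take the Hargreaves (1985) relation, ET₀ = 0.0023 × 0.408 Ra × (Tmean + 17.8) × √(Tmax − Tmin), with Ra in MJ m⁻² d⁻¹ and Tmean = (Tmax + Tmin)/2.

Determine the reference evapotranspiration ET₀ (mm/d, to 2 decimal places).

Tmean = (31.2 + 18.3)/2 = 24.75 °C
0.408 Ra = 0.408 × 37.7 = 15.3816 mm/d equivalent
ET₀ = 0.0023 × 15.3816 × (24.75 + 17.8) × √12.9 = 0.0023 × 15.3816 × 42.55 × 3.5917 = 5.4067 mm/d

5.41 mm/d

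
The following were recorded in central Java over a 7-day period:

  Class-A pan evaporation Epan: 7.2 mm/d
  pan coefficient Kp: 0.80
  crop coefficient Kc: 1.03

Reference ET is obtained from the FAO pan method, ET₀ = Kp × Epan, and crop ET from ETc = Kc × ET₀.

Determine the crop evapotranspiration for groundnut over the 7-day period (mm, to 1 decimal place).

41.5 mm

ET₀ = 0.80 × 7.2 = 5.7600 mm/d
ETc = Kc × ET₀ = 1.03 × 5.7600 = 5.9328 mm/d
Over 7 days: 5.9328 × 7 = 41.530 mm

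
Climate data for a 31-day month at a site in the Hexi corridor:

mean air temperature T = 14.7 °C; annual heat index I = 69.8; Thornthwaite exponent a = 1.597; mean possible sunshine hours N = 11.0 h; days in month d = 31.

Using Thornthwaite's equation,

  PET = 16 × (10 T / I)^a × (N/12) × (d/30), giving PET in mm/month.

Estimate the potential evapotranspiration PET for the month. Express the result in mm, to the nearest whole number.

10T/I = 10 × 14.7 / 69.8 = 2.1060
(10T/I)^a = 2.1060^1.597 = 3.2852
Uncorrected PET = 16 × 3.2852 = 52.563 mm
Correction = (N/12)(d/30) = (11.0/12)(31/30) = 0.9472
PET = 52.563 × 0.9472 = 49.788 mm/month

50 mm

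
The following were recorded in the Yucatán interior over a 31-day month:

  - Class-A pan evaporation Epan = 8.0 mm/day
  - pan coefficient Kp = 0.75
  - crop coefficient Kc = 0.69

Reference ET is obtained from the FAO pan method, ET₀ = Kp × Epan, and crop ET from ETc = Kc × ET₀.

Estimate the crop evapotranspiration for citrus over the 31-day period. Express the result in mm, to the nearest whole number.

128 mm

ET₀ = 0.75 × 8.0 = 6.0000 mm/d
ETc = Kc × ET₀ = 0.69 × 6.0000 = 4.1400 mm/d
Over 31 days: 4.1400 × 31 = 128.340 mm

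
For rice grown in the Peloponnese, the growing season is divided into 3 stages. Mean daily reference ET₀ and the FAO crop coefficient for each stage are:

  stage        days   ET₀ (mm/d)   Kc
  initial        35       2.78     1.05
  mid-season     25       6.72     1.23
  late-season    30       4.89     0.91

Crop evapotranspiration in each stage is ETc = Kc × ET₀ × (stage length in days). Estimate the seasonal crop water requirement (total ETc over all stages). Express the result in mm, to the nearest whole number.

442 mm

initial: 1.05 × 2.78 × 35 = 102.17 mm
mid-season: 1.23 × 6.72 × 25 = 206.64 mm
late-season: 0.91 × 4.89 × 30 = 133.50 mm
Seasonal total = 442.31 mm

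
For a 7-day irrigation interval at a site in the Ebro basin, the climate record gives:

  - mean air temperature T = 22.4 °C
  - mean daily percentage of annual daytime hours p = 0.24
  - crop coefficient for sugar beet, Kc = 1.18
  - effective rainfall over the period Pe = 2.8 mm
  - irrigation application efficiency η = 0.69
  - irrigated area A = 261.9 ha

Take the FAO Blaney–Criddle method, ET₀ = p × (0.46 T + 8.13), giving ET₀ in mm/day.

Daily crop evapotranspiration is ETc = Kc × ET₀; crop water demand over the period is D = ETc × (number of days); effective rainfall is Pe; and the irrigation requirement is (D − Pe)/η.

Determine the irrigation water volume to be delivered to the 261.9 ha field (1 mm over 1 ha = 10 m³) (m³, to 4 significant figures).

128100 m³

ET₀ = 0.24 × (0.46 × 22.4 + 8.13) = 0.24 × 18.434 = 4.4242 mm/d
ETc = Kc × ET₀ = 1.18 × 4.4242 = 5.2206 mm/d
Crop demand D = ETc × 7 d = 5.2206 × 7 = 36.544 mm
D − Pe = 36.544 − 2.8 = 33.744 mm
Gross irrigation = 33.744 / 0.69 = 48.904 mm
Volume = 48.904 mm × 261.9 ha × 10 = 128079.6 m³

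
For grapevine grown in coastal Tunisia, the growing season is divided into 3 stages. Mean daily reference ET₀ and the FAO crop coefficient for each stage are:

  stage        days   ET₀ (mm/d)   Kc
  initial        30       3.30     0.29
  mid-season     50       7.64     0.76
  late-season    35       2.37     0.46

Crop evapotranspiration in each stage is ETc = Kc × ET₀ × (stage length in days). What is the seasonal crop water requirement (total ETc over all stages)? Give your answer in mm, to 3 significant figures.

357 mm

initial: 0.29 × 3.30 × 30 = 28.71 mm
mid-season: 0.76 × 7.64 × 50 = 290.32 mm
late-season: 0.46 × 2.37 × 35 = 38.16 mm
Seasonal total = 357.19 mm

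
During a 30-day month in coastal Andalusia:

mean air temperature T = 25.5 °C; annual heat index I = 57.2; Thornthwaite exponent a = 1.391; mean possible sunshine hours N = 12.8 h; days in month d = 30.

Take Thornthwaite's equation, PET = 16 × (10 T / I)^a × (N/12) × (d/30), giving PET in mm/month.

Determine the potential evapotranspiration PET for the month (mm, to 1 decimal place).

10T/I = 10 × 25.5 / 57.2 = 4.4580
(10T/I)^a = 4.4580^1.391 = 7.9975
Uncorrected PET = 16 × 7.9975 = 127.960 mm
Correction = (N/12)(d/30) = (12.8/12)(30/30) = 1.0667
PET = 127.960 × 1.0667 = 136.495 mm/month

136.5 mm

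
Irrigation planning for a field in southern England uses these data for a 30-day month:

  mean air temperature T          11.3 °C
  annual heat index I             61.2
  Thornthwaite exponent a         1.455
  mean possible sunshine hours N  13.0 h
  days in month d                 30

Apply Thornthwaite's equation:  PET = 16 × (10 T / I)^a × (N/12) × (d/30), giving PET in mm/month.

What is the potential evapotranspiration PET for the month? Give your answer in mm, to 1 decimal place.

10T/I = 10 × 11.3 / 61.2 = 1.8464
(10T/I)^a = 1.8464^1.455 = 2.4406
Uncorrected PET = 16 × 2.4406 = 39.050 mm
Correction = (N/12)(d/30) = (13.0/12)(30/30) = 1.0833
PET = 39.050 × 1.0833 = 42.303 mm/month

42.3 mm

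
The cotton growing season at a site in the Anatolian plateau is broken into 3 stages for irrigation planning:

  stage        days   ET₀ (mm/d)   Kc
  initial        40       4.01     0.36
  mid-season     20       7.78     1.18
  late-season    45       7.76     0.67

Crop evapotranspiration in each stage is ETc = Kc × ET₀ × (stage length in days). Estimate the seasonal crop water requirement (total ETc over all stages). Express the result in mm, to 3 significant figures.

initial: 0.36 × 4.01 × 40 = 57.74 mm
mid-season: 1.18 × 7.78 × 20 = 183.61 mm
late-season: 0.67 × 7.76 × 45 = 233.96 mm
Seasonal total = 475.31 mm

475 mm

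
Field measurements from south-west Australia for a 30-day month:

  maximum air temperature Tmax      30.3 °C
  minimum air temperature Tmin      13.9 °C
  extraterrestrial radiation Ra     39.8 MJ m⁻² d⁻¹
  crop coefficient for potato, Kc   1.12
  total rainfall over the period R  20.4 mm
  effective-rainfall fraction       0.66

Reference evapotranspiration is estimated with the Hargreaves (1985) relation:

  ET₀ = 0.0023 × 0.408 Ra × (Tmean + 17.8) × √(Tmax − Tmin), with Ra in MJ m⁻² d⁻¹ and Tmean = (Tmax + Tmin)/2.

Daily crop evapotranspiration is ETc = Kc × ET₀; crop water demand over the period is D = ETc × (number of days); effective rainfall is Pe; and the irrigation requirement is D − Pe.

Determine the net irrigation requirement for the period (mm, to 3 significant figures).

189 mm

Tmean = (30.3 + 13.9)/2 = 22.10 °C
0.408 Ra = 0.408 × 39.8 = 16.2384 mm/d equivalent
ET₀ = 0.0023 × 16.2384 × (22.10 + 17.8) × √16.4 = 0.0023 × 16.2384 × 39.90 × 4.0497 = 6.0349 mm/d
ETc = Kc × ET₀ = 1.12 × 6.0349 = 6.7591 mm/d
Crop demand D = ETc × 30 d = 6.7591 × 30 = 202.773 mm
Pe = 0.66 × 20.4 = 13.464 mm
D − Pe = 202.773 − 13.464 = 189.309 mm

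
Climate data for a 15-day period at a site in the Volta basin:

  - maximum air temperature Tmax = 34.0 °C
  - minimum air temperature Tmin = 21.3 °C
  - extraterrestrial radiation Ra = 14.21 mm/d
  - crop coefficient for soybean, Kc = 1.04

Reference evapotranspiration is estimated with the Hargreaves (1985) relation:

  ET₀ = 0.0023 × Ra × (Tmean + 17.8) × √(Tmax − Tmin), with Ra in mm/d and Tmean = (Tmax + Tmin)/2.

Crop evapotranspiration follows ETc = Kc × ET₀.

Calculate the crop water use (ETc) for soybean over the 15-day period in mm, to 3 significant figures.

82.6 mm

Tmean = (34.0 + 21.3)/2 = 27.65 °C
ET₀ = 0.0023 × 14.21 × (27.65 + 17.8) × √12.7 = 0.0023 × 14.21 × 45.45 × 3.5637 = 5.2937 mm/d
ETc = Kc × ET₀ = 1.04 × 5.2937 = 5.5054 mm/d
Over 15 days: 5.5054 × 15 = 82.581 mm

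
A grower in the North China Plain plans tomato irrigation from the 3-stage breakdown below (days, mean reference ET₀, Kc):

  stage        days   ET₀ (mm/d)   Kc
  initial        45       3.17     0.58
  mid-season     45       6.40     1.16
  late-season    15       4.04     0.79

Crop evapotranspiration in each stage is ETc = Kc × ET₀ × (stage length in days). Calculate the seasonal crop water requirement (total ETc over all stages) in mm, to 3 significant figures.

465 mm

initial: 0.58 × 3.17 × 45 = 82.74 mm
mid-season: 1.16 × 6.40 × 45 = 334.08 mm
late-season: 0.79 × 4.04 × 15 = 47.87 mm
Seasonal total = 464.69 mm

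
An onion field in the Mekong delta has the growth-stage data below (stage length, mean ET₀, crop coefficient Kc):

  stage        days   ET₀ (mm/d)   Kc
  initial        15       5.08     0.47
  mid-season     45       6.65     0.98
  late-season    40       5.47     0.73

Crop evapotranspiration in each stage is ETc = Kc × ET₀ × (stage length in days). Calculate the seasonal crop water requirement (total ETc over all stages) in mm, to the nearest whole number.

initial: 0.47 × 5.08 × 15 = 35.81 mm
mid-season: 0.98 × 6.65 × 45 = 293.27 mm
late-season: 0.73 × 5.47 × 40 = 159.72 mm
Seasonal total = 488.80 mm

489 mm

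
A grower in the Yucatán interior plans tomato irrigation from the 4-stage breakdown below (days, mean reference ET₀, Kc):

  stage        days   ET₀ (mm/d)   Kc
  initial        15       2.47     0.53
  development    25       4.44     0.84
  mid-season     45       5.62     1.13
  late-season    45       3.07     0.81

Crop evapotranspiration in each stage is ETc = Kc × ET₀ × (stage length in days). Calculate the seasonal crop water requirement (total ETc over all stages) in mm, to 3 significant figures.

511 mm

initial: 0.53 × 2.47 × 15 = 19.64 mm
development: 0.84 × 4.44 × 25 = 93.24 mm
mid-season: 1.13 × 5.62 × 45 = 285.78 mm
late-season: 0.81 × 3.07 × 45 = 111.90 mm
Seasonal total = 510.56 mm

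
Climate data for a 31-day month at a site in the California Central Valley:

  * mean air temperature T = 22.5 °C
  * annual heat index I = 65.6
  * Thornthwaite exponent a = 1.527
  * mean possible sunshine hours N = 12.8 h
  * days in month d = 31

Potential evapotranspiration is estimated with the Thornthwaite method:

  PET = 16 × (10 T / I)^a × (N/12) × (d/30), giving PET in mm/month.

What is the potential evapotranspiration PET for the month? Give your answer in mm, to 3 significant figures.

10T/I = 10 × 22.5 / 65.6 = 3.4299
(10T/I)^a = 3.4299^1.527 = 6.5671
Uncorrected PET = 16 × 6.5671 = 105.074 mm
Correction = (N/12)(d/30) = (12.8/12)(31/30) = 1.1022
PET = 105.074 × 1.1022 = 115.813 mm/month

116 mm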